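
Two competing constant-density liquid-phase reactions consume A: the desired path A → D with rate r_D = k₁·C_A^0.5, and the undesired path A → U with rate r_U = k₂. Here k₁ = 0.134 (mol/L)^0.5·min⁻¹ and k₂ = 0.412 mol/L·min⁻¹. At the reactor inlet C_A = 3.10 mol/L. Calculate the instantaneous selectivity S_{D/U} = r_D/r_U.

S_{D/U} = r_D/r_U = (k₁·C_A^0.5)/(k₂) = (k₁/k₂)·C_A^0.5.
= (0.134×3.100^0.5) / (0.412) = 0.2359/0.4120 = 0.573.

0.573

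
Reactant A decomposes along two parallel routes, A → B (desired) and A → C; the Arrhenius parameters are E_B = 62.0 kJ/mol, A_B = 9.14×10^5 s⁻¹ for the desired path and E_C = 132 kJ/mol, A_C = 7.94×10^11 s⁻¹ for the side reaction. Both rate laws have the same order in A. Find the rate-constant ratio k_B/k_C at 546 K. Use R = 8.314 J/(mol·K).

With equal orders, S_{B/C} = k_B/k_C = (A_B/A_C)·exp[(E_C−E_B)/(RT)].
(E_C−E_B)/(RT) = (132−62.0)×10³/(8.314×546) = 70000/4539 = 15.42.
k_B/k_C = (9.14×10^5/7.94×10^11)·exp(15.42) = 1.151×10^-6 × 4.977×10^6 = 5.73.
Since E_B < E_C, lowering the temperature improves selectivity toward B.

5.73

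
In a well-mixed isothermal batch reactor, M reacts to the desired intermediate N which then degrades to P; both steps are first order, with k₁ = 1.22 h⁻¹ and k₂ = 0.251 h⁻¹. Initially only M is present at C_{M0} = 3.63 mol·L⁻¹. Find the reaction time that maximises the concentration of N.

The intermediate peaks when r₁ = r₂, i.e. k₁e^(−k₁t) = k₂e^(−k₂t), giving t_opt = ln(k₂/k₁)/(k₂−k₁).
= ln(0.251/1.22)/(0.251−1.22) = ln(0.2057)/-0.9690 = -1.581/-0.9690 = 1.63 h.

1.63 h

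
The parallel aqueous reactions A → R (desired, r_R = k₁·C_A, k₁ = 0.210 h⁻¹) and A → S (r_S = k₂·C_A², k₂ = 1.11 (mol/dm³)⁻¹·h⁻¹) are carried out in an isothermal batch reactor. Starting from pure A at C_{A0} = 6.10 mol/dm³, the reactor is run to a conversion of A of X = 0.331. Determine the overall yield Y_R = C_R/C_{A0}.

C_A = C_{A0}(1−X) = 4.081 mol/dm³.
Along a PFR/batch, dC_R/dC_A = −r_R/(r_R+r_S) = −k₁/(k₁+k₂·C_A).
Integrating from C_{A0} to C_A: C_R = (0.210/1.11)·ln[(0.210+1.11·6.10)/(0.210+1.11·4.08)] = 0.1892·ln(6.981/4.740) = 0.07325 mol/dm³.
Y_R = C_R/C_{A0} = 0.07325/6.10 = 0.0120.

0.0120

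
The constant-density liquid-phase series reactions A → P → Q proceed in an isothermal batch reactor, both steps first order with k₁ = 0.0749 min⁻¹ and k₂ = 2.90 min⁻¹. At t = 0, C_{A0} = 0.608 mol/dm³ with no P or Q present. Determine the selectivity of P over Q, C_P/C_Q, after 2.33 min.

0.161

For first-order series with pure A initially, C_P(t) = k₁C_{A0}/(k₂−k₁)·(e^(−k₁t) − e^(−k₂t)).
e^(−k₁t) = e^(−0.0749×2.33) = e^(−0.1745) = 0.8399; e^(−k₂t) = e^(−6.757) = 0.001163.
C_P = 0.0749×0.608/(2.90−0.0749) × (0.8399−0.001163) = 0.01612×0.8387 = 0.01352 mol/dm³.
C_A = C_{A0}e^(−k₁t) = 0.5106 mol/dm³, so C_Q = C_{A0}−C_A−C_P = 0.08384 mol/dm³; C_P/C_Q = 0.161.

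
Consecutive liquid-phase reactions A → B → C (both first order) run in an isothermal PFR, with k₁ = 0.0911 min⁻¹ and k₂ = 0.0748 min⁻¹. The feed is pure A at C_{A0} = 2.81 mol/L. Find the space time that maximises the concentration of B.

The intermediate peaks when r₁ = r₂, i.e. k₁e^(−k₁τ) = k₂e^(−k₂τ), giving τ_opt = ln(k₂/k₁)/(k₂−k₁).
= ln(0.0748/0.0911)/(0.0748−0.0911) = ln(0.8211)/-0.01630 = -0.1971/-0.01630 = 12.1 min.

12.1 min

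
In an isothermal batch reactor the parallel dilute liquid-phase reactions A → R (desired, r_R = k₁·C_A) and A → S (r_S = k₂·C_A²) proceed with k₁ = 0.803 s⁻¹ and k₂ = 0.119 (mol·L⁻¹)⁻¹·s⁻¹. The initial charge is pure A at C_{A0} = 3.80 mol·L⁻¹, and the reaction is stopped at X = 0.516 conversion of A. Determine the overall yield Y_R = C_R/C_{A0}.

C_A = C_{A0}(1−X) = 1.839 mol·L⁻¹.
Along a PFR/batch, dC_R/dC_A = −r_R/(r_R+r_S) = −k₁/(k₁+k₂·C_A).
Integrating from C_{A0} to C_A: C_R = (0.803/0.119)·ln[(0.803+0.119·3.80)/(0.803+0.119·1.84)] = 6.748·ln(1.255/1.022) = 1.388 mol·L⁻¹.
Y_R = C_R/C_{A0} = 1.388/3.80 = 0.365.

0.365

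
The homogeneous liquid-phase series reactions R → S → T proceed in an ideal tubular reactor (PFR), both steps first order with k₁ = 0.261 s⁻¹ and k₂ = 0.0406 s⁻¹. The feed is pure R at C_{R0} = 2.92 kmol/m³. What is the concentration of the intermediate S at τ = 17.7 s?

The intermediate concentration in a first-order A→B→C sequence is C_S = k₁C_{R0}(e^(−k₁τ) − e^(−k₂τ))/(k₂−k₁).
e^(−k₁τ) = e^(−0.261×17.7) = e^(−4.620) = 0.009856; e^(−k₂τ) = e^(−0.7186) = 0.4874.
C_S = 0.261×2.92/(0.0406−0.261) × (0.009856−0.4874) = (-3.458)×(-0.4776) = 1.651 kmol/m³.

1.65 kmol/m³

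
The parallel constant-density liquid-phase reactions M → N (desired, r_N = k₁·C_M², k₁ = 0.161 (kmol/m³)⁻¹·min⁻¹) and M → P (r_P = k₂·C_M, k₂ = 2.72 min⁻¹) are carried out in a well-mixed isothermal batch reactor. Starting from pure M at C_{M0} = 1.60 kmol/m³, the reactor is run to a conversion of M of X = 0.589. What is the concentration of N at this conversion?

0.0588 kmol/m³

C_M = C_{M0}(1−X) = 0.6576 kmol/m³.
Along a PFR/batch, dC_P/dC_M = −r_P/(r_N+r_P) = −k₂/(k₂+k₁·C_M).
Integrating from C_{M0} to C_M: C_P = (2.72/0.161)·ln[(2.72+0.161·1.60)/(2.72+0.161·0.658)] = 16.89·ln(2.978/2.826) = 0.8836 kmol/m³.
Then C_N = (C_{M0}−C_M) − C_P = 0.9424 − 0.8836 = 0.05882 kmol/m³.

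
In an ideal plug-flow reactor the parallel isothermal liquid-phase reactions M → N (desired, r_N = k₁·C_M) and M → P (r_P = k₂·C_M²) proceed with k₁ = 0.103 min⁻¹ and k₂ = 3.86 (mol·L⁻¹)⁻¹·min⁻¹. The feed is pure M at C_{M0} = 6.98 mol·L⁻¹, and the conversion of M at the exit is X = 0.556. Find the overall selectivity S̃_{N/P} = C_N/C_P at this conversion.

C_M = C_{M0}(1−X) = 3.099 mol·L⁻¹.
Along a PFR/batch, dC_N/dC_M = −r_N/(r_N+r_P) = −k₁/(k₁+k₂·C_M).
Integrating from C_{M0} to C_M: C_N = (0.103/3.86)·ln[(0.103+3.86·6.98)/(0.103+3.86·3.10)] = 0.02668·ln(27.05/12.07) = 0.02154 mol·L⁻¹.
C_P = (C_{M0}−C_M)−C_N = 3.859 mol·L⁻¹; S̃_{N/P} = 0.02154/3.859 = 0.00558.

0.00558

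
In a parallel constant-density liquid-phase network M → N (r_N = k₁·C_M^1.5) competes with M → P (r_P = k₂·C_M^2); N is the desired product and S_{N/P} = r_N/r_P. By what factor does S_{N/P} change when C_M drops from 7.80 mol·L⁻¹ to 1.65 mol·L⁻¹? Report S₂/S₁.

S_{N/P} = (k₁/k₂)·C_M^-0.5, so S₂/S₁ = (C_{M,2}/C_{M,1})^-0.5.
= (1.65/7.80)^(-0.5) = (0.2115)^(-0.5) = 2.17.

2.17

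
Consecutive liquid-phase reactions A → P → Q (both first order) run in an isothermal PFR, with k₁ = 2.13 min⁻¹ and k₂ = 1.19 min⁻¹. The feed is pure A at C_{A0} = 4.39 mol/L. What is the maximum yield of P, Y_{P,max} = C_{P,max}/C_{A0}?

For a first-order series the maximum intermediate yield is C_{P,max}/C_{A0} = (k₁/k₂)^[k₂/(k₂−k₁)].
= (2.13/1.19)^(1.19/(1.19−2.13)) = (1.790)^(-1.266) = 0.4785.

0.479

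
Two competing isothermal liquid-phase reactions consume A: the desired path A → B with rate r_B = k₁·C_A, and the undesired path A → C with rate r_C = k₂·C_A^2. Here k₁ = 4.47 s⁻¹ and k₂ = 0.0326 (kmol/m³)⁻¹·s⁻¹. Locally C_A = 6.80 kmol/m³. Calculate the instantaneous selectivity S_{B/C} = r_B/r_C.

20.2

S_{B/C} = r_B/r_C = (k₁·C_A)/(k₂·C_A^2) = (k₁/k₂)·C_A⁻¹.
= (4.47×6.800) / (0.0326×6.800^2) = 30.40/1.507 = 20.2.
The undesired path is higher order in A, so low C_A (CSTR or dilute feed) favours B.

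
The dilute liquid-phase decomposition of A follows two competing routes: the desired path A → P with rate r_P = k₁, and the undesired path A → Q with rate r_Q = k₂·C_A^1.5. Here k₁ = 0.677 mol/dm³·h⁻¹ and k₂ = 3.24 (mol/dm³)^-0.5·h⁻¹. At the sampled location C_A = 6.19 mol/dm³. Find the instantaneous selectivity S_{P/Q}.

0.0136

S_{P/Q} = r_P/r_Q = (k₁)/(k₂·C_A^1.5) = (k₁/k₂)·C_A^-1.5.
= (0.677) / (3.24×6.190^1.5) = 0.6770/49.90 = 0.0136.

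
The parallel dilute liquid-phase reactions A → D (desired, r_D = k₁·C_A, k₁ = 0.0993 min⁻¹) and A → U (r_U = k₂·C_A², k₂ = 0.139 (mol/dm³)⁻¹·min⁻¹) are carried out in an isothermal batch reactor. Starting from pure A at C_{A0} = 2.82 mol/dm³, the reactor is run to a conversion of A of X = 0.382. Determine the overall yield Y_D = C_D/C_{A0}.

C_A = C_{A0}(1−X) = 1.743 mol/dm³.
Along a PFR/batch, dC_D/dC_A = −r_D/(r_D+r_U) = −k₁/(k₁+k₂·C_A).
Integrating from C_{A0} to C_A: C_D = (0.0993/0.139)·ln[(0.0993+0.139·2.82)/(0.0993+0.139·1.74)] = 0.7144·ln(0.4913/0.3415) = 0.2597 mol/dm³.
Y_D = C_D/C_{A0} = 0.2597/2.82 = 0.0921.

0.0921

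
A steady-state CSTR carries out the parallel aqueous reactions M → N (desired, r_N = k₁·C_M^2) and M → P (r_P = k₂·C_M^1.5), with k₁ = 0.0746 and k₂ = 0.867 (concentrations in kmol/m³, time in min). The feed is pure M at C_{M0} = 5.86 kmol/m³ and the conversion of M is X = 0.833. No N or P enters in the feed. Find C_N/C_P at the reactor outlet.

Exit C_M = C_{M0}(1−X) = 5.86×0.167 = 0.9786 kmol/m³.
Rates in a CSTR are evaluated at the outlet concentration: r_N = 0.0746×0.9786^2 = 0.07144, r_P = 0.867×0.9786^1.5 = 0.8393.
Overall selectivity = C_N/C_P = r_Nτ/(r_Pτ) = r_N/r_P = 0.0851.

0.0851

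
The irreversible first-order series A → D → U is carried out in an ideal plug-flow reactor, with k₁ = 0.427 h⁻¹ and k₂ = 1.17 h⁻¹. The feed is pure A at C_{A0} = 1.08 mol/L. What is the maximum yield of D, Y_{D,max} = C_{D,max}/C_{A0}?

0.204

At the optimum, C_{D,max}/C_{A0} = (k₁/k₂)^[k₂/(k₂−k₁)].
= (0.427/1.17)^(1.17/(1.17−0.427)) = (0.3650)^(1.575) = 0.2045.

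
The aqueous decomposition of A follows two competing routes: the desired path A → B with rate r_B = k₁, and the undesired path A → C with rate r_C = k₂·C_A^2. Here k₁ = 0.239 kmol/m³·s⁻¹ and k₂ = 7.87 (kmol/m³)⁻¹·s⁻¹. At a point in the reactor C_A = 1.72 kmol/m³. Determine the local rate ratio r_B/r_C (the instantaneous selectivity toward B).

S_{B/C} = r_B/r_C = (k₁)/(k₂·C_A^2) = (k₁/k₂)·C_A^-2.
= (0.239) / (7.87×1.720^2) = 0.2390/23.28 = 0.0103.

0.0103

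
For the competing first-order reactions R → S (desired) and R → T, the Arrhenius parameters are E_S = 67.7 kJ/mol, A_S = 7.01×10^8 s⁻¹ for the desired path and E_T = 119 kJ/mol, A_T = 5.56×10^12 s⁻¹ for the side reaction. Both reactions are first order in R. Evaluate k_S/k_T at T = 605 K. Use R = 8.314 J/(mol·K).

With equal orders, S_{S/T} = k_S/k_T = (A_S/A_T)·exp[(E_T−E_S)/(RT)].
(E_T−E_S)/(RT) = (119−67.7)×10³/(8.314×605) = 51300/5030 = 10.20.
k_S/k_T = (7.01×10^8/5.56×10^12)·exp(10.20) = 1.261×10^-4 × 26873 = 3.39.

3.39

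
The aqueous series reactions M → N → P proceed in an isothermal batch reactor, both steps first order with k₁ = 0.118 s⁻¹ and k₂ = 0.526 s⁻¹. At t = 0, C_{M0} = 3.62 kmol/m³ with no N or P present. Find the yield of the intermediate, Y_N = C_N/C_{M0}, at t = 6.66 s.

Solving the coupled first-order balances gives C_N(t) = [k₁/(k₂−k₁)]·C_{M0}·(e^(−k₁t) − e^(−k₂t)).
e^(−k₁t) = e^(−0.118×6.66) = e^(−0.7859) = 0.4557; e^(−k₂t) = e^(−3.503) = 0.03010.
C_N = 0.118×3.62/(0.526−0.118) × (0.4557−0.03010) = 1.047×0.4256 = 0.4456 kmol/m³.
Y_N = C_N/C_{M0} = 0.4456/3.62 = 0.123.

0.123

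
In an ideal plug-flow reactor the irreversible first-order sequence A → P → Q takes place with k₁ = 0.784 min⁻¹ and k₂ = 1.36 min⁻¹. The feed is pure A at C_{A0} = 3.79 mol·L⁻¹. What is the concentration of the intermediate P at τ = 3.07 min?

For first-order series with pure A initially, C_P(τ) = k₁C_{A0}/(k₂−k₁)·(e^(−k₁τ) − e^(−k₂τ)).
e^(−k₁τ) = e^(−0.784×3.07) = e^(−2.407) = 0.09010; e^(−k₂τ) = e^(−4.175) = 0.01537.
C_P = 0.784×3.79/(1.36−0.784) × (0.09010−0.01537) = 5.159×0.07472 = 0.3855 mol·L⁻¹.

0.385 mol·L⁻¹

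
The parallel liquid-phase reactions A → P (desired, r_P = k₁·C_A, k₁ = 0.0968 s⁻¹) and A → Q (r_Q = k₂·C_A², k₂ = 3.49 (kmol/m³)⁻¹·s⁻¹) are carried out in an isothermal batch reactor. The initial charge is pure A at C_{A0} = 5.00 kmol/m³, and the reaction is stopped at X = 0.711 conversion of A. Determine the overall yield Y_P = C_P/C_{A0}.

0.00681

C_A = C_{A0}(1−X) = 1.445 kmol/m³.
Along a PFR/batch, dC_P/dC_A = −r_P/(r_P+r_Q) = −k₁/(k₁+k₂·C_A).
Integrating from C_{A0} to C_A: C_P = (0.0968/3.49)·ln[(0.0968+3.49·5.00)/(0.0968+3.49·1.45)] = 0.02774·ln(17.55/5.140) = 0.03406 kmol/m³.
Y_P = C_P/C_{A0} = 0.03406/5.00 = 0.00681.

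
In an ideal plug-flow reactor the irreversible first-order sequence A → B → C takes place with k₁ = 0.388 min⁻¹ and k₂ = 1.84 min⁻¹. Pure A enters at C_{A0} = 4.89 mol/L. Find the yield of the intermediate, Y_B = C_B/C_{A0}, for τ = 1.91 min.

For first-order series with pure A initially, C_B(τ) = k₁C_{A0}/(k₂−k₁)·(e^(−k₁τ) − e^(−k₂τ)).
e^(−k₁τ) = e^(−0.388×1.91) = e^(−0.7411) = 0.4766; e^(−k₂τ) = e^(−3.514) = 0.02977.
C_B = 0.388×4.89/(1.84−0.388) × (0.4766−0.02977) = 1.307×0.4468 = 0.5839 mol/L.
Y_B = C_B/C_{A0} = 0.5839/4.89 = 0.119.

0.119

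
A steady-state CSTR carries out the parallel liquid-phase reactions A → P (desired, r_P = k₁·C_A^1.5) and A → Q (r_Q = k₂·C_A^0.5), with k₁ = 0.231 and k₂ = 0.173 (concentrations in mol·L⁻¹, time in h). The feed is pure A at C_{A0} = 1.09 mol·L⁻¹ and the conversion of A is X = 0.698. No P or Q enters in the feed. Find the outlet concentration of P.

0.232 mol·L⁻¹

Exit C_A = C_{A0}(1−X) = 1.09×0.302 = 0.3292 mol·L⁻¹.
A CSTR operates uniformly at the exit composition, giving r_P = 0.04363 and r_Q = 0.09926 (each k·C_A^n at C_A = 0.3292).
Fraction of consumed A going to P: r_P/(r_P+r_Q) = 0.3053.
C_P = 0.3053·C_{A0}·X = 0.3053×1.09×0.698 = 0.232 mol·L⁻¹.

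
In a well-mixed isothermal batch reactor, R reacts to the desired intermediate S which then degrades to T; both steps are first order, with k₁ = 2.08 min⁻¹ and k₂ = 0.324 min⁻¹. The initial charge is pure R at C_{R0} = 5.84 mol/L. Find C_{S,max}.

4.14 mol/L

At the optimum, C_{S,max}/C_{R0} = (k₁/k₂)^[k₂/(k₂−k₁)].
= (2.08/0.324)^(0.324/(0.324−2.08)) = (6.420)^(-0.1845) = 0.7096.
C_{S,max} = 0.7096×5.84 = 4.14 mol/L.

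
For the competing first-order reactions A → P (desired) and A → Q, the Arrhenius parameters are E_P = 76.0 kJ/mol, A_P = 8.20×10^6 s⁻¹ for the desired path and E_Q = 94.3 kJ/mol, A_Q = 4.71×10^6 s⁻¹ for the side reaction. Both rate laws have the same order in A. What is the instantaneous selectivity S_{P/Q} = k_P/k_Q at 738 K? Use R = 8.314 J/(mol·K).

Since both paths have the same order in A, the concentration cancels and S_{P/Q} = k_P/k_Q = (A_P/A_Q)·exp[(E_Q−E_P)/(RT)].
(E_Q−E_P)/(RT) = (94.3−76.0)×10³/(8.314×738) = 18300/6136 = 2.983.
k_P/k_Q = (8.20×10^6/4.71×10^6)·exp(2.983) = 1.741 × 19.74 = 34.4.

34.4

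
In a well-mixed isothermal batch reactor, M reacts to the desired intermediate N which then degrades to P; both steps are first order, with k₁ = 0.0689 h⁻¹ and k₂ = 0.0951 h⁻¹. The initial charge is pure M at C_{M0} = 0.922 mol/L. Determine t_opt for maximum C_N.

12.3 h

For first-order series the maximum of C_N occurs at t_opt = ln(k₂/k₁)/(k₂−k₁).
= ln(0.0951/0.0689)/(0.0951−0.0689) = ln(1.380)/0.02620 = 0.3223/0.02620 = 12.3 h.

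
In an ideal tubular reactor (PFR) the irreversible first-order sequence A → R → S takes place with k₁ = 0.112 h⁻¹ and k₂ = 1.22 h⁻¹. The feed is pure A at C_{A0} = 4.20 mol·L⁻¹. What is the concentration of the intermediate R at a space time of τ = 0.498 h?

The intermediate concentration in a first-order A→B→C sequence is C_R = k₁C_{A0}(e^(−k₁τ) − e^(−k₂τ))/(k₂−k₁).
e^(−k₁τ) = e^(−0.112×0.498) = e^(−0.05578) = 0.9458; e^(−k₂τ) = e^(−0.6076) = 0.5447.
C_R = 0.112×4.20/(1.22−0.112) × (0.9458−0.5447) = 0.4245×0.4011 = 0.1703 mol·L⁻¹.

0.170 mol·L⁻¹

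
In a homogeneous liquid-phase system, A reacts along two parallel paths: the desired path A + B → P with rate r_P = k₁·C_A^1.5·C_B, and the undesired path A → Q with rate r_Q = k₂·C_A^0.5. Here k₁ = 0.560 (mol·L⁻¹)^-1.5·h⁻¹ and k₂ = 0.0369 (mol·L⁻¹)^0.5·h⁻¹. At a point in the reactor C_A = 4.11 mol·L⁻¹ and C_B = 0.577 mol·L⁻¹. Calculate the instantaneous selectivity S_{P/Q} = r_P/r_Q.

36.0

S_{P/Q} = r_P/r_Q = (k₁·C_A^1.5·C_B)/(k₂·C_A^0.5) = (k₁/k₂)·C_A·C_B.
= (0.560×4.110^1.5×0.5770) / (0.0369×4.110^0.5) = 2.692/0.07481 = 36.0.
Since the desired path is higher order in A, keeping C_A high (PFR or concentrated feed) favours P.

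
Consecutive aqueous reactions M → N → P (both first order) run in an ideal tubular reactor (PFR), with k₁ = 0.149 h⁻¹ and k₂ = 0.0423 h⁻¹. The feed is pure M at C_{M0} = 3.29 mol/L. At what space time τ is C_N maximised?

11.8 h

Setting dC_N/dτ = 0 gives τ_opt = ln(k₂/k₁)/(k₂−k₁).
= ln(0.0423/0.149)/(0.0423−0.149) = ln(0.2839)/-0.1067 = -1.259/-0.1067 = 11.8 h.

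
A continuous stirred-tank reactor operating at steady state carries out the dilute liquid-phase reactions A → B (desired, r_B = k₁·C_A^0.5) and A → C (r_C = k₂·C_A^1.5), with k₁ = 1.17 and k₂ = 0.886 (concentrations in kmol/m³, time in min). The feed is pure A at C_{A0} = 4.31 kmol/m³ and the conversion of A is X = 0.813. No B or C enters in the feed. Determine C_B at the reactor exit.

2.18 kmol/m³

Exit C_A = C_{A0}(1−X) = 4.31×0.187 = 0.8060 kmol/m³.
Rates in a CSTR are evaluated at the outlet concentration: r_B = 1.17×0.8060^0.5 = 1.050, r_C = 0.886×0.8060^1.5 = 0.6411.
Fraction of consumed A going to B: r_B/(r_B+r_C) = 0.6210.
C_B = 0.6210·C_{A0}·X = 0.6210×4.31×0.813 = 2.18 kmol/m³.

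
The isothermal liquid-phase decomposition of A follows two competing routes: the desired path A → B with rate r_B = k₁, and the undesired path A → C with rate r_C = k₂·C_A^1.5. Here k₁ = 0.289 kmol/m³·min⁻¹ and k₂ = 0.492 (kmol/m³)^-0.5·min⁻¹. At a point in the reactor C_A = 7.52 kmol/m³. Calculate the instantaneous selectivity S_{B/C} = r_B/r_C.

0.0285

S_{B/C} = r_B/r_C = (k₁)/(k₂·C_A^1.5) = (k₁/k₂)·C_A^-1.5.
= (0.289) / (0.492×7.520^1.5) = 0.2890/10.15 = 0.0285.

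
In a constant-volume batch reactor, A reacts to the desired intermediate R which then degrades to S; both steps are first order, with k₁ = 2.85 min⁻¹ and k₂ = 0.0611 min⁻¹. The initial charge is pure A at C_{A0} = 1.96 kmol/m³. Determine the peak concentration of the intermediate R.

Evaluating C_R at t_opt = ln(k₂/k₁)/(k₂−k₁) gives C_{R,max}/C_{A0} = (k₁/k₂)^[k₂/(k₂−k₁)].
= (2.85/0.0611)^(0.0611/(0.0611−2.85)) = (46.64)^(-0.02191) = 0.9193.
C_{R,max} = 0.9193×1.96 = 1.80 kmol/m³.

1.80 kmol/m³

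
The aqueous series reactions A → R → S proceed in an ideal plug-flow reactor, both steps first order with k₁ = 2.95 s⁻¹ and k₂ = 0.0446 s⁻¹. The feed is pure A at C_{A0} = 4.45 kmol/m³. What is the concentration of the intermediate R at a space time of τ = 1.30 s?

For first-order series with pure A initially, C_R(τ) = k₁C_{A0}/(k₂−k₁)·(e^(−k₁τ) − e^(−k₂τ)).
e^(−k₁τ) = e^(−2.95×1.30) = e^(−3.835) = 0.02160; e^(−k₂τ) = e^(−0.05798) = 0.9437.
C_R = 2.95×4.45/(0.0446−2.95) × (0.02160−0.9437) = (-4.518)×(-0.9221) = 4.166 kmol/m³.

4.17 kmol/m³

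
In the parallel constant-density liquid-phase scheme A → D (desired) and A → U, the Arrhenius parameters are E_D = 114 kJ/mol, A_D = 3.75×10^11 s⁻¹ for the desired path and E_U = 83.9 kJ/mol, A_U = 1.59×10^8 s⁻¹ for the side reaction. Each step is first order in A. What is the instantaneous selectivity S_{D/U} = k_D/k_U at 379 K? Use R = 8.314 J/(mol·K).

0.168

With equal orders, S_{D/U} = k_D/k_U = (A_D/A_U)·exp[(E_U−E_D)/(RT)].
(E_U−E_D)/(RT) = (83.9−114)×10³/(8.314×379) = -30100/3151 = -9.553.
k_D/k_U = (3.75×10^11/1.59×10^8)·exp(-9.553) = 2358 × 7.102×10^-5 = 0.168.
Since E_D > E_U, raising the temperature improves selectivity toward D.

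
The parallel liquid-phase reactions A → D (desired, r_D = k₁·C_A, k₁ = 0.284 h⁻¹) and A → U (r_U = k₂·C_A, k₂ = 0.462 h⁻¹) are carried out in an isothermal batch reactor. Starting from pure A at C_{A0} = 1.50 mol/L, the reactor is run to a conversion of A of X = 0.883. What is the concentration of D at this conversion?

0.504 mol/L

C_A = C_{A0}(1−X) = 0.1755 mol/L.
Both paths are first order in A, so the instantaneous fraction to D is constant: dC_D/d(−C_A) = k₁/(k₁+k₂) = 0.3807.
C_D = 0.3807·(C_{A0}−C_A) = 0.3807×1.325 = 0.504 mol/L.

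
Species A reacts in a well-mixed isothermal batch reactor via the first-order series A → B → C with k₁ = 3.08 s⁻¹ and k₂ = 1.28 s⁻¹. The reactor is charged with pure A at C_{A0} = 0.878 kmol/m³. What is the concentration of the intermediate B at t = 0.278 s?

0.414 kmol/m³

Solving the coupled first-order balances gives C_B(t) = [k₁/(k₂−k₁)]·C_{A0}·(e^(−k₁t) − e^(−k₂t)).
e^(−k₁t) = e^(−3.08×0.278) = e^(−0.8562) = 0.4248; e^(−k₂t) = e^(−0.3558) = 0.7006.
C_B = 3.08×0.878/(1.28−3.08) × (0.4248−0.7006) = (-1.502)×(-0.2758) = 0.4144 kmol/m³.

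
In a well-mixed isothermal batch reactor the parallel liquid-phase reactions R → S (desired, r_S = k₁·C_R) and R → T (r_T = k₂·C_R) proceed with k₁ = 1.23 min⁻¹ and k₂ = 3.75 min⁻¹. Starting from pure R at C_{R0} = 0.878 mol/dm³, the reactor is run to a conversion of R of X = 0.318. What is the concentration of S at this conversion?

0.0690 mol/dm³

C_R = C_{R0}(1−X) = 0.5988 mol/dm³.
Both paths are first order in R, so the instantaneous fraction to S is constant: dC_S/d(−C_R) = k₁/(k₁+k₂) = 0.2470.
C_S = 0.2470·(C_{R0}−C_R) = 0.2470×0.2792 = 0.0690 mol/dm³.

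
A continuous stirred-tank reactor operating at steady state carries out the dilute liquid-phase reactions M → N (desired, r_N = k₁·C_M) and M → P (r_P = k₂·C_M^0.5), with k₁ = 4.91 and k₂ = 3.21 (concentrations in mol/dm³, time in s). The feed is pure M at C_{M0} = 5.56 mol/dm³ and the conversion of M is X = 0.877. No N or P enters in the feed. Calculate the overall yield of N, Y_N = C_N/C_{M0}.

Exit C_M = C_{M0}(1−X) = 5.56×0.123 = 0.6839 mol/dm³.
A CSTR operates uniformly at the exit composition, giving r_N = 3.358 and r_P = 2.655 (each k·C_M^n at C_M = 0.6839).
Fraction of consumed M going to N: r_N/(r_N+r_P) = 0.5585.
C_N = 0.5585·C_{M0}·X = 0.5585×5.56×0.877 = 2.72 mol/dm³; Y_N = C_N/C_{M0} = 0.490.

0.490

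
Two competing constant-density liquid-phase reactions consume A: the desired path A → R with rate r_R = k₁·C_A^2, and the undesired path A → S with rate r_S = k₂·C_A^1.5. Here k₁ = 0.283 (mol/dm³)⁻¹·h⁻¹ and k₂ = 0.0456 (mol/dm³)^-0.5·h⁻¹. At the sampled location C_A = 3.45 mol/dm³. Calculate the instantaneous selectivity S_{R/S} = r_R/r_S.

S_{R/S} = r_R/r_S = (k₁·C_A^2)/(k₂·C_A^1.5) = (k₁/k₂)·C_A^0.5.
= (0.283×3.450^2) / (0.0456×3.450^1.5) = 3.368/0.2922 = 11.5.
Since the desired path is higher order in A, keeping C_A high (PFR or concentrated feed) favours R.

11.5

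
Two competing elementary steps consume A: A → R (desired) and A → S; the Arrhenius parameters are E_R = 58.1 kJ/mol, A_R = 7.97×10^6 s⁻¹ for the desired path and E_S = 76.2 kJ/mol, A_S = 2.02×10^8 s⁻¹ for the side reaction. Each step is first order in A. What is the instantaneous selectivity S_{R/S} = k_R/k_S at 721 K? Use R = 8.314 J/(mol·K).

Since both paths have the same order in A, the concentration cancels and S_{R/S} = k_R/k_S = (A_R/A_S)·exp[(E_S−E_R)/(RT)].
(E_S−E_R)/(RT) = (76.2−58.1)×10³/(8.314×721) = 18100/5994 = 3.019.
k_R/k_S = (7.97×10^6/2.02×10^8)·exp(3.019) = 0.03946 × 20.48 = 0.808.

0.808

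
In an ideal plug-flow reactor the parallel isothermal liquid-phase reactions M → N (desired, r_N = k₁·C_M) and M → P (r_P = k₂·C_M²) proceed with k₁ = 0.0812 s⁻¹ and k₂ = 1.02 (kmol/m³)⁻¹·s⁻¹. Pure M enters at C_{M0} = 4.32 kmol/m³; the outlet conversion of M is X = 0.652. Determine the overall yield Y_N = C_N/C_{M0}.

0.0188

C_M = C_{M0}(1−X) = 1.503 kmol/m³.
Along a PFR/batch, dC_N/dC_M = −r_N/(r_N+r_P) = −k₁/(k₁+k₂·C_M).
Integrating from C_{M0} to C_M: C_N = (0.0812/1.02)·ln[(0.0812+1.02·4.32)/(0.0812+1.02·1.50)] = 0.07961·ln(4.488/1.615) = 0.08138 kmol/m³.
Y_N = C_N/C_{M0} = 0.08138/4.32 = 0.0188.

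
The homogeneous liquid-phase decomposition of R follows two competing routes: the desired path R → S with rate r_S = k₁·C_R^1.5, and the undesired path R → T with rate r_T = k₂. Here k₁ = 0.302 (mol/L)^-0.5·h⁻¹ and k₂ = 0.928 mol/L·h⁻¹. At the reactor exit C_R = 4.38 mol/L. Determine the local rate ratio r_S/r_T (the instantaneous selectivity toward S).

S_{S/T} = r_S/r_T = (k₁·C_R^1.5)/(k₂) = (k₁/k₂)·C_R^1.5.
= (0.302×4.380^1.5) / (0.928) = 2.768/0.9280 = 2.98.
Since the desired path is higher order in R, keeping C_R high (PFR or concentrated feed) favours S.

2.98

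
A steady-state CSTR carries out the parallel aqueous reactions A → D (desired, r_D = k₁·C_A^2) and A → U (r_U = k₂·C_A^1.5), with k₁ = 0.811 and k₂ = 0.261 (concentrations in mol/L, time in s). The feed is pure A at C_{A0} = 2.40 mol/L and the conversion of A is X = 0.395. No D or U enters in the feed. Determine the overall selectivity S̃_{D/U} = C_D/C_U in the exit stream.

Exit C_A = C_{A0}(1−X) = 2.40×0.605 = 1.452 mol/L.
A CSTR operates uniformly at the exit composition, giving r_D = 1.710 and r_U = 0.4567 (each k·C_A^n at C_A = 1.452).
Overall selectivity = C_D/C_U = r_Dτ/(r_Uτ) = r_D/r_U = 3.74.

3.74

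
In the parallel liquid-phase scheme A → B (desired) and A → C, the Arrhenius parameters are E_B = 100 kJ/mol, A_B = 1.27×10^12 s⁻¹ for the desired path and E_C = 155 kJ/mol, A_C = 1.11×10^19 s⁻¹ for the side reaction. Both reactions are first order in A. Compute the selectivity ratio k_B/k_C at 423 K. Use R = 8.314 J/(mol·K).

0.709

With equal orders, S_{B/C} = k_B/k_C = (A_B/A_C)·exp[(E_C−E_B)/(RT)].
(E_C−E_B)/(RT) = (155−100)×10³/(8.314×423) = 55000/3517 = 15.64.
k_B/k_C = (1.27×10^12/1.11×10^19)·exp(15.64) = 1.144×10^-7 × 6.194×10^6 = 0.709.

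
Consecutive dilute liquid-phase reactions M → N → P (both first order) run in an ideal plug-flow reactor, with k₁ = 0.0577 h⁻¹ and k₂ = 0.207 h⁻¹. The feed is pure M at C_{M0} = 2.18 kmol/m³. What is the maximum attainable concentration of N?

For a first-order series the maximum intermediate yield is C_{N,max}/C_{M0} = (k₁/k₂)^[k₂/(k₂−k₁)].
= (0.0577/0.207)^(0.207/(0.207−0.0577)) = (0.2787)^(1.386) = 0.1701.
C_{N,max} = 0.1701×2.18 = 0.371 kmol/m³.

0.371 kmol/m³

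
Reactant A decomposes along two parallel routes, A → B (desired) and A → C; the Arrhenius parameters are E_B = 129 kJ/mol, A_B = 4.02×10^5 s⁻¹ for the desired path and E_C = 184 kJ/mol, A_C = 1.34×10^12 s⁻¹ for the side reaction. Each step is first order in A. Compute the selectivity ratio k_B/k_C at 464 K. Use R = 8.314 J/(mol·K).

0.467

Since both paths have the same order in A, the concentration cancels and S_{B/C} = k_B/k_C = (A_B/A_C)·exp[(E_C−E_B)/(RT)].
(E_C−E_B)/(RT) = (184−129)×10³/(8.314×464) = 55000/3858 = 14.26.
k_B/k_C = (4.02×10^5/1.34×10^12)·exp(14.26) = 3.000×10^-7 × 1.555×10^6 = 0.467.
Since E_B < E_C, lowering the temperature improves selectivity toward B.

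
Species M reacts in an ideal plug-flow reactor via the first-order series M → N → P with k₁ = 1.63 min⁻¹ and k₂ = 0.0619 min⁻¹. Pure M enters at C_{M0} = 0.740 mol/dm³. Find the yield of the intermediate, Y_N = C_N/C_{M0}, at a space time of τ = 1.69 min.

0.870

Solving the coupled first-order balances gives C_N(τ) = [k₁/(k₂−k₁)]·C_{M0}·(e^(−k₁τ) − e^(−k₂τ)).
e^(−k₁τ) = e^(−1.63×1.69) = e^(−2.755) = 0.06363; e^(−k₂τ) = e^(−0.1046) = 0.9007.
C_N = 1.63×0.740/(0.0619−1.63) × (0.06363−0.9007) = (-0.7692)×(-0.8370) = 0.6439 mol/dm³.
Y_N = C_N/C_{M0} = 0.6439/0.740 = 0.870.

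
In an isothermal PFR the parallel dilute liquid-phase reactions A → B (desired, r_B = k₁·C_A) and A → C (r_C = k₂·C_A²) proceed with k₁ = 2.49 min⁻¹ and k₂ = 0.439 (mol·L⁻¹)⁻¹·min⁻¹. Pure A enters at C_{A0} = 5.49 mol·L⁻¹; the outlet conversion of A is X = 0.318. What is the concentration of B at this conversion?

C_A = C_{A0}(1−X) = 3.744 mol·L⁻¹.
Along a PFR/batch, dC_B/dC_A = −r_B/(r_B+r_C) = −k₁/(k₁+k₂·C_A).
Integrating from C_{A0} to C_A: C_B = (2.49/0.439)·ln[(2.49+0.439·5.49)/(2.49+0.439·3.74)] = 5.672·ln(4.900/4.134) = 0.9647 mol·L⁻¹.

0.965 mol·L⁻¹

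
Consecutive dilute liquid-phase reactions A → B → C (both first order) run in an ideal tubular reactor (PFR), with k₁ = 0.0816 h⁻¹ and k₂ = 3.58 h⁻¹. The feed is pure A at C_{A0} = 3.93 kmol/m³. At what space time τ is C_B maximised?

The intermediate peaks when r₁ = r₂, i.e. k₁e^(−k₁τ) = k₂e^(−k₂τ), giving τ_opt = ln(k₂/k₁)/(k₂−k₁).
= ln(3.58/0.0816)/(3.58−0.0816) = ln(43.87)/3.498 = 3.781/3.498 = 1.08 h.

1.08 h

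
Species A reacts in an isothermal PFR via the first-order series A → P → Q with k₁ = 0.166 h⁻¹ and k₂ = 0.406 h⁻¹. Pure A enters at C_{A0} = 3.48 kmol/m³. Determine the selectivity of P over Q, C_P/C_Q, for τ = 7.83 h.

Solving the coupled first-order balances gives C_P(τ) = [k₁/(k₂−k₁)]·C_{A0}·(e^(−k₁τ) − e^(−k₂τ)).
e^(−k₁τ) = e^(−0.166×7.83) = e^(−1.300) = 0.2726; e^(−k₂τ) = e^(−3.179) = 0.04163.
C_P = 0.166×3.48/(0.406−0.166) × (0.2726−0.04163) = 2.407×0.2310 = 0.5559 kmol/m³.
C_A = C_{A0}e^(−k₁τ) = 0.9486 kmol/m³, so C_Q = C_{A0}−C_A−C_P = 1.975 kmol/m³; C_P/C_Q = 0.281.

0.281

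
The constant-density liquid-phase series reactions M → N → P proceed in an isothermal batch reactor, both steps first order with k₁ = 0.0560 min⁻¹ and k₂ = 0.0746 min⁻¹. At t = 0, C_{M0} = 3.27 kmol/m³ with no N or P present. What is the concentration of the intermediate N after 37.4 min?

0.608 kmol/m³

The intermediate concentration in a first-order A→B→C sequence is C_N = k₁C_{M0}(e^(−k₁t) − e^(−k₂t))/(k₂−k₁).
e^(−k₁t) = e^(−0.0560×37.4) = e^(−2.094) = 0.1231; e^(−k₂t) = e^(−2.790) = 0.06142.
C_N = 0.0560×3.27/(0.0746−0.0560) × (0.1231−0.06142) = 9.845×0.06173 = 0.6077 kmol/m³.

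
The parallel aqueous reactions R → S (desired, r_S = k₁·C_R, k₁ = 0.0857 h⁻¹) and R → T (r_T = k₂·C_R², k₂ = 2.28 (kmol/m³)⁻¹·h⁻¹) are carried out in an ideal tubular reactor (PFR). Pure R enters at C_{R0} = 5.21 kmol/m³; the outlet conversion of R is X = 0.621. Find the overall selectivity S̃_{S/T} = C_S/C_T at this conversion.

C_R = C_{R0}(1−X) = 1.975 kmol/m³.
Along a PFR/batch, dC_S/dC_R = −r_S/(r_S+r_T) = −k₁/(k₁+k₂·C_R).
Integrating from C_{R0} to C_R: C_S = (0.0857/2.28)·ln[(0.0857+2.28·5.21)/(0.0857+2.28·1.97)] = 0.03759·ln(11.96/4.588) = 0.03603 kmol/m³.
C_T = (C_{R0}−C_R)−C_S = 3.199 kmol/m³; S̃_{S/T} = 0.03603/3.199 = 0.0113.

0.0113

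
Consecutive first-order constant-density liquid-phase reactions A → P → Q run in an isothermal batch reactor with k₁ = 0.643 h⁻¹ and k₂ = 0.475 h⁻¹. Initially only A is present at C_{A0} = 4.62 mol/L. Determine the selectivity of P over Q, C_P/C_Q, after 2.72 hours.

Solving the coupled first-order balances gives C_P(t) = [k₁/(k₂−k₁)]·C_{A0}·(e^(−k₁t) − e^(−k₂t)).
e^(−k₁t) = e^(−0.643×2.72) = e^(−1.749) = 0.1740; e^(−k₂t) = e^(−1.292) = 0.2747.
C_P = 0.643×4.62/(0.475−0.643) × (0.1740−0.2747) = (-17.68)×(-0.1008) = 1.782 mol/L.
C_A = C_{A0}e^(−k₁t) = 0.8037 mol/L, so C_Q = C_{A0}−C_A−C_P = 2.035 mol/L; C_P/C_Q = 0.876.

0.876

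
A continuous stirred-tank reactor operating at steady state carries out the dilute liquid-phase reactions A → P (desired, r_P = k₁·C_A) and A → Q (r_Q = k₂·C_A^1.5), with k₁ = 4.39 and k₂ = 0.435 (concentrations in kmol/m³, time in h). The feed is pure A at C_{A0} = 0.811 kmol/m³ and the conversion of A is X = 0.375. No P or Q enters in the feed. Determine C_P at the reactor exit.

Exit C_A = C_{A0}(1−X) = 0.811×0.625 = 0.5069 kmol/m³.
In a CSTR the entire volume is at exit conditions, so r_P = 4.39×0.5069 = 2.225 and r_Q = 0.435×0.5069^1.5 = 0.1570.
Fraction of consumed A going to P: r_P/(r_P+r_Q) = 0.9341.
C_P = 0.9341·C_{A0}·X = 0.9341×0.811×0.375 = 0.284 kmol/m³.

0.284 kmol/m³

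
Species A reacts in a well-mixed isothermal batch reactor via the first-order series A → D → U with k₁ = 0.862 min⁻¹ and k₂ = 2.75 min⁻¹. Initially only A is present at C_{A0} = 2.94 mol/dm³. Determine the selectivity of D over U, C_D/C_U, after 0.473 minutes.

1.15

The intermediate concentration in a first-order A→B→C sequence is C_D = k₁C_{A0}(e^(−k₁t) − e^(−k₂t))/(k₂−k₁).
e^(−k₁t) = e^(−0.862×0.473) = e^(−0.4077) = 0.6652; e^(−k₂t) = e^(−1.301) = 0.2723.
C_D = 0.862×2.94/(2.75−0.862) × (0.6652−0.2723) = 1.342×0.3928 = 0.5273 mol/dm³.
C_A = C_{A0}e^(−k₁t) = 1.956 mol/dm³, so C_U = C_{A0}−C_A−C_D = 0.4571 mol/dm³; C_D/C_U = 1.15.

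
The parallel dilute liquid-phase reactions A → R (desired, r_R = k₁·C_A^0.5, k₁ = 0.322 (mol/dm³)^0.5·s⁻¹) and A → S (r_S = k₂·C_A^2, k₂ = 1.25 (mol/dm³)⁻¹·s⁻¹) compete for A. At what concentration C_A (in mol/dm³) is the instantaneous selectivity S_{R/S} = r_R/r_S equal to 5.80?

S_{R/S} = (k₁/k₂)·C_A^-1.5 ⇒ C_A = (S·k₂/k₁)^(1/(-1.5)).
= (5.80×1.25/0.322)^(-0.6667) = (22.52)^(-0.6667) = 0.125 mol/dm³.

0.125 mol/dm³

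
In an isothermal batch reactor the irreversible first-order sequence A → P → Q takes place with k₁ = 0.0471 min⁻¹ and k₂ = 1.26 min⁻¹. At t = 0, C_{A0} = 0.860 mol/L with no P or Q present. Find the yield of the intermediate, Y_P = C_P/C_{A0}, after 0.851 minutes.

The intermediate concentration in a first-order A→B→C sequence is C_P = k₁C_{A0}(e^(−k₁t) − e^(−k₂t))/(k₂−k₁).
e^(−k₁t) = e^(−0.0471×0.851) = e^(−0.04008) = 0.9607; e^(−k₂t) = e^(−1.072) = 0.3422.
C_P = 0.0471×0.860/(1.26−0.0471) × (0.9607−0.3422) = 0.03340×0.6185 = 0.02065 mol/L.
Y_P = C_P/C_{A0} = 0.02065/0.860 = 0.0240.

0.0240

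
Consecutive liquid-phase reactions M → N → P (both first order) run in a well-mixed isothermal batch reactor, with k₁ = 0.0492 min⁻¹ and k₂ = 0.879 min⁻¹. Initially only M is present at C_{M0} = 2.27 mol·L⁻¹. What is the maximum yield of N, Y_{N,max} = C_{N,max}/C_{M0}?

For a first-order series the maximum intermediate yield is C_{N,max}/C_{M0} = (k₁/k₂)^[k₂/(k₂−k₁)].
= (0.0492/0.879)^(0.879/(0.879−0.0492)) = (0.05597)^(1.059) = 0.04718.

0.0472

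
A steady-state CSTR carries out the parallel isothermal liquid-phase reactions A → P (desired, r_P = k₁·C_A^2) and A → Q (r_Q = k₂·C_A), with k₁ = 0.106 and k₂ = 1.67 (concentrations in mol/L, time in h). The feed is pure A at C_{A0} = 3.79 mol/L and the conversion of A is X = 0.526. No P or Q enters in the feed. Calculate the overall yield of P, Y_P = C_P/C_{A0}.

Exit C_A = C_{A0}(1−X) = 3.79×0.474 = 1.796 mol/L.
Rates in a CSTR are evaluated at the outlet concentration: r_P = 0.106×1.796^2 = 0.3421, r_Q = 1.67×1.796 = 3.000.
Fraction of consumed A going to P: r_P/(r_P+r_Q) = 0.1024.
C_P = 0.1024·C_{A0}·X = 0.1024×3.79×0.526 = 0.204 mol/L; Y_P = C_P/C_{A0} = 0.0538.

0.0538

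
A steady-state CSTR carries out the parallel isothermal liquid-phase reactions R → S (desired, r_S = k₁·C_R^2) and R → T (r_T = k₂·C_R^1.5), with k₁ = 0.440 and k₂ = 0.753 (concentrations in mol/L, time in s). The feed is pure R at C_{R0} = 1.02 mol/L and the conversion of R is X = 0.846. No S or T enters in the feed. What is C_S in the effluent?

0.162 mol/L

Exit C_R = C_{R0}(1−X) = 1.02×0.154 = 0.1571 mol/L.
A CSTR operates uniformly at the exit composition, giving r_S = 0.01086 and r_T = 0.04688 (each k·C_R^n at C_R = 0.1571).
Fraction of consumed R going to S: r_S/(r_S+r_T) = 0.1880.
C_S = 0.1880·C_{R0}·X = 0.1880×1.02×0.846 = 0.162 mol/L.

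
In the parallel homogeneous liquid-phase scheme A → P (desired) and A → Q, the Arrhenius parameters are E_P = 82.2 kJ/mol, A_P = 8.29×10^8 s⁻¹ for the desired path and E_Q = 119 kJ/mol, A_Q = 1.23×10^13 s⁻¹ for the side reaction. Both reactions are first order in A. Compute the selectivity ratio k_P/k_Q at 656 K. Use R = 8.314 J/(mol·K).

0.0574

With equal orders, S_{P/Q} = k_P/k_Q = (A_P/A_Q)·exp[(E_Q−E_P)/(RT)].
(E_Q−E_P)/(RT) = (119−82.2)×10³/(8.314×656) = 36800/5454 = 6.747.
k_P/k_Q = (8.29×10^8/1.23×10^13)·exp(6.747) = 6.740×10^-5 × 851.8 = 0.0574.
Since E_P < E_Q, lowering the temperature improves selectivity toward P.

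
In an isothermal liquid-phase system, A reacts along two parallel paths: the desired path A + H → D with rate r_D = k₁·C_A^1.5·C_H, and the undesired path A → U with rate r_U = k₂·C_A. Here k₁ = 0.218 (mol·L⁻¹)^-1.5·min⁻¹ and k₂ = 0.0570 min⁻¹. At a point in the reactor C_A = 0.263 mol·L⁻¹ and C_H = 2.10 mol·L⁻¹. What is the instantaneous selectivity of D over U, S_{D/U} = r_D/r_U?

S_{D/U} = r_D/r_U = (k₁·C_A^1.5·C_H)/(k₂·C_A) = (k₁/k₂)·C_A^0.5·C_H.
= (0.218×0.2630^1.5×2.100) / (0.0570×0.2630) = 0.06175/0.01499 = 4.12.
Since the desired path is higher order in A, keeping C_A high (PFR or concentrated feed) favours D.

4.12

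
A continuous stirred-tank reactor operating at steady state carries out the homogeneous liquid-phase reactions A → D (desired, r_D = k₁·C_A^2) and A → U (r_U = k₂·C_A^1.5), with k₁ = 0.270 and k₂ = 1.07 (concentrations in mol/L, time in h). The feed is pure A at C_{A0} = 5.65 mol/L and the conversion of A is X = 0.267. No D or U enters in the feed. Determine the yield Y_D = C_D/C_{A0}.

0.0906

Exit C_A = C_{A0}(1−X) = 5.65×0.733 = 4.141 mol/L.
In a CSTR the entire volume is at exit conditions, so r_D = 0.270×4.141^2 = 4.631 and r_U = 1.07×4.141^1.5 = 9.018.
Fraction of consumed A going to D: r_D/(r_D+r_U) = 0.3393.
C_D = 0.3393·C_{A0}·X = 0.3393×5.65×0.267 = 0.512 mol/L; Y_D = C_D/C_{A0} = 0.0906.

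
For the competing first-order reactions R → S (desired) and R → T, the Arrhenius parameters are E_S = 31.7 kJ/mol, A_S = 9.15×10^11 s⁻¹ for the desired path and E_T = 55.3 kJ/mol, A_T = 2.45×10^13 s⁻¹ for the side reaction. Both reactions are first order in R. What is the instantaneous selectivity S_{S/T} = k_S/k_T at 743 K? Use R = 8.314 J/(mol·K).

Since both paths have the same order in R, the concentration cancels and S_{S/T} = k_S/k_T = (A_S/A_T)·exp[(E_T−E_S)/(RT)].
(E_T−E_S)/(RT) = (55.3−31.7)×10³/(8.314×743) = 23600/6177 = 3.820.
k_S/k_T = (9.15×10^11/2.45×10^13)·exp(3.820) = 0.03735 × 45.62 = 1.70.

1.70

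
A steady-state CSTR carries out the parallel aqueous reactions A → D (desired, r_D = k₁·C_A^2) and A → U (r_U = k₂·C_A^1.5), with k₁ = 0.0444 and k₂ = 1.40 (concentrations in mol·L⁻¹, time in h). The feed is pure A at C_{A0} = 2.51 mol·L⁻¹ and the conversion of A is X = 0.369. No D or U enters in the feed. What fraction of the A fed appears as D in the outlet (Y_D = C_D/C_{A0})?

Exit C_A = C_{A0}(1−X) = 2.51×0.631 = 1.584 mol·L⁻¹.
A CSTR operates uniformly at the exit composition, giving r_D = 0.1114 and r_U = 2.791 (each k·C_A^n at C_A = 1.584).
Fraction of consumed A going to D: r_D/(r_D+r_U) = 0.03838.
C_D = 0.03838·C_{A0}·X = 0.03838×2.51×0.369 = 0.0355 mol·L⁻¹; Y_D = C_D/C_{A0} = 0.0142.

0.0142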